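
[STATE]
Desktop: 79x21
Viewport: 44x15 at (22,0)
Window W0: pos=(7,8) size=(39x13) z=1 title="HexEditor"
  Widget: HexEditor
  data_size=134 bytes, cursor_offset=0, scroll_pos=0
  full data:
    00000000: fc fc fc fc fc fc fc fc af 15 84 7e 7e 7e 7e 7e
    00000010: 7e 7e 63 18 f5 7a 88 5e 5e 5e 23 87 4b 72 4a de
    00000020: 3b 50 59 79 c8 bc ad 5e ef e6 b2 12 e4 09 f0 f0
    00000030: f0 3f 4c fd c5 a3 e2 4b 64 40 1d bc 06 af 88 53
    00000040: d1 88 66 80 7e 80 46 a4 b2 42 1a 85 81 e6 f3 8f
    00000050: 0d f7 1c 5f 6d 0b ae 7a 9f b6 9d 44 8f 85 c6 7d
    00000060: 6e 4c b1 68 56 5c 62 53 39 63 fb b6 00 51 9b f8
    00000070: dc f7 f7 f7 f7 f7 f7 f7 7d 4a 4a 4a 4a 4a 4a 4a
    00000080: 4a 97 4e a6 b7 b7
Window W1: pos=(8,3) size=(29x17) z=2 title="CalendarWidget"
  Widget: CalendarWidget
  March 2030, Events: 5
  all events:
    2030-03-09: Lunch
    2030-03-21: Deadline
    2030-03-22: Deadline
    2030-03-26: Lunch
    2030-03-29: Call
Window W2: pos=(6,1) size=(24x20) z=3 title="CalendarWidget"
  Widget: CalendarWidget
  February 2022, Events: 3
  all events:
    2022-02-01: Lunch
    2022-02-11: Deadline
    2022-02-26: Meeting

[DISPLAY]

                                            
━━━━━━━┓                                    
       ┃                                    
───────┨━━━━━━┓                             
22     ┃      ┃                             
Sa Su  ┃──────┨                             
  5  6 ┃      ┃                             
 12 13 ┃      ┃                             
19 20  ┃      ┃━━━━━━━━┓                    
26* 27 ┃      ┃        ┃                    
       ┃      ┃────────┨                    
       ┃4     ┃c fc  af┃                    
       ┃1     ┃8 5e  5e┃                    
       ┃      ┃d 5e  ef┃                    
       ┃      ┃2 4b  64┃                    


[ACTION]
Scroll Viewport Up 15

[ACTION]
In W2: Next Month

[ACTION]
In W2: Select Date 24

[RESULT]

                                            
━━━━━━━┓                                    
       ┃                                    
───────┨━━━━━━┓                             
2      ┃      ┃                             
Sa Su  ┃──────┨                             
 5  6  ┃      ┃                             
12 13  ┃      ┃                             
19 20  ┃      ┃━━━━━━━━┓                    
5 26 27┃      ┃        ┃                    
       ┃      ┃────────┨                    
       ┃4     ┃c fc  af┃                    
       ┃1     ┃8 5e  5e┃                    
       ┃      ┃d 5e  ef┃                    
       ┃      ┃2 4b  64┃                    


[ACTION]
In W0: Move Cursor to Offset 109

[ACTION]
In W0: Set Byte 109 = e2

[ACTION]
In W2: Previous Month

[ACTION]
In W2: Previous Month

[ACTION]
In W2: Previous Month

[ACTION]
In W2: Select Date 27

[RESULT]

                                            
━━━━━━━┓                                    
       ┃                                    
───────┨━━━━━━┓                             
21     ┃      ┃                             
Sa Su  ┃──────┨                             
 4  5  ┃      ┃                             
11 12  ┃      ┃                             
18 19  ┃      ┃━━━━━━━━┓                    
25 26  ┃      ┃        ┃                    
1      ┃      ┃────────┨                    
       ┃4     ┃c fc  af┃                    
       ┃1     ┃8 5e  5e┃                    
       ┃      ┃d 5e  ef┃                    
       ┃      ┃2 4b  64┃                    


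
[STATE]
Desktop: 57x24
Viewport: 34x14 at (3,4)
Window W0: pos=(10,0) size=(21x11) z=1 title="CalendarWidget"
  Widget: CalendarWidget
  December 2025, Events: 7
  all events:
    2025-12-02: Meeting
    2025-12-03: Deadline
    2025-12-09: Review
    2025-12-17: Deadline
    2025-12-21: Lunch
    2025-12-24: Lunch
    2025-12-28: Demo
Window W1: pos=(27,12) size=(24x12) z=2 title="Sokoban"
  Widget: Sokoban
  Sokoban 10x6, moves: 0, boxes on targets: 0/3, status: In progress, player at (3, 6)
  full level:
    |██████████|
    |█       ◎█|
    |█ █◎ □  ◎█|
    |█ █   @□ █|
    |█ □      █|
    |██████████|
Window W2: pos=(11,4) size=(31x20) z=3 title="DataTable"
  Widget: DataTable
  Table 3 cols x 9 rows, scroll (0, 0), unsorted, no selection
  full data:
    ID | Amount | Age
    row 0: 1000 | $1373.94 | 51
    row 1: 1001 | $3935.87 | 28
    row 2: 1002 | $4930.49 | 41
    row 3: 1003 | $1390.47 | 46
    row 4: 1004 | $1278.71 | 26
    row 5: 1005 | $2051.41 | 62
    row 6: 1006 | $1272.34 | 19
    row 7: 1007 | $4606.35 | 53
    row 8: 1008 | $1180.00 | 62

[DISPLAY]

       ┃┏━━━━━━━━━━━━━━━━━━━━━━━━━
       ┃┃ DataTable               
       ┃┠─────────────────────────
       ┃┃ID  │Amount  │Age        
       ┃┃────┼────────┼───        
       ┃┃1000│$1373.94│51         
       ┗┃1001│$3935.87│28         
        ┃1002│$4930.49│41         
        ┃1003│$1390.47│46         
        ┃1004│$1278.71│26         
        ┃1005│$2051.41│62         
        ┃1006│$1272.34│19         
        ┃1007│$4606.35│53         
        ┃1008│$1180.00│62         


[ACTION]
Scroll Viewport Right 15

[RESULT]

━━━━━━━━━━━━━━━━━━━━━━━┓          
able                   ┃          
───────────────────────┨          
mount  │Age            ┃          
───────┼───            ┃          
1373.94│51             ┃          
3935.87│28             ┃          
4930.49│41             ┃          
1390.47│46             ┃━━━━━━━━┓ 
1278.71│26             ┃        ┃ 
2051.41│62             ┃────────┨ 
1272.34│19             ┃        ┃ 
4606.35│53             ┃        ┃ 
1180.00│62             ┃        ┃ 


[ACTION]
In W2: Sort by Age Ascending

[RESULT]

━━━━━━━━━━━━━━━━━━━━━━━┓          
able                   ┃          
───────────────────────┨          
mount  │Ag▲            ┃          
───────┼───            ┃          
1272.34│19             ┃          
1278.71│26             ┃          
3935.87│28             ┃          
4930.49│41             ┃━━━━━━━━┓ 
1390.47│46             ┃        ┃ 
1373.94│51             ┃────────┨ 
4606.35│53             ┃        ┃ 
2051.41│62             ┃        ┃ 
1180.00│62             ┃        ┃ 


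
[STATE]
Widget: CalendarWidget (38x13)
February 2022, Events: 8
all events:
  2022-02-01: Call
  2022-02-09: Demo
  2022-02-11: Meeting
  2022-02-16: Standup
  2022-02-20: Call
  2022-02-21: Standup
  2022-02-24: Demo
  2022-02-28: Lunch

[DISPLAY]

            February 2022             
Mo Tu We Th Fr Sa Su                  
    1*  2  3  4  5  6                 
 7  8  9* 10 11* 12 13                
14 15 16* 17 18 19 20*                
21* 22 23 24* 25 26 27                
28*                                   
                                      
                                      
                                      
                                      
                                      
                                      


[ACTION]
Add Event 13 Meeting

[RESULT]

            February 2022             
Mo Tu We Th Fr Sa Su                  
    1*  2  3  4  5  6                 
 7  8  9* 10 11* 12 13*               
14 15 16* 17 18 19 20*                
21* 22 23 24* 25 26 27                
28*                                   
                                      
                                      
                                      
                                      
                                      
                                      


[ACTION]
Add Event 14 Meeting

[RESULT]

            February 2022             
Mo Tu We Th Fr Sa Su                  
    1*  2  3  4  5  6                 
 7  8  9* 10 11* 12 13*               
14* 15 16* 17 18 19 20*               
21* 22 23 24* 25 26 27                
28*                                   
                                      
                                      
                                      
                                      
                                      
                                      


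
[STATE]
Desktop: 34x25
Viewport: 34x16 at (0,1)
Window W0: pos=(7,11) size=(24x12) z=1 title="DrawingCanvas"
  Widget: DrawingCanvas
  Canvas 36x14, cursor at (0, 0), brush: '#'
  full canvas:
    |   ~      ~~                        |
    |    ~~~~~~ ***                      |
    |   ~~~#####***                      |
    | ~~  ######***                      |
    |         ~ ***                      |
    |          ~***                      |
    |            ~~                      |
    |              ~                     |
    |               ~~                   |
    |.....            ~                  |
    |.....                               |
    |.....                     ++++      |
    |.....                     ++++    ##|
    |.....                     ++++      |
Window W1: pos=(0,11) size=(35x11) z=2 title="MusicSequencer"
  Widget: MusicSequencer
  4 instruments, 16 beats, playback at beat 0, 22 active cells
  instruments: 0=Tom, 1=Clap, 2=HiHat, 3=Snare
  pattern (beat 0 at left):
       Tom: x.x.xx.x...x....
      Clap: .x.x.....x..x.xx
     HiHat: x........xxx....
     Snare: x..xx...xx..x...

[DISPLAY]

                                  
                                  
                                  
                                  
                                  
                                  
                                  
                                  
                                  
                                  
┏━━━━━━━━━━━━━━━━━━━━━━━━━━━━━━━━━
┃ MusicSequencer                  
┠─────────────────────────────────
┃      ▼123456789012345           
┃   Tom█·█·██·█···█····           
┃  Clap·█·█·····█··█·██           


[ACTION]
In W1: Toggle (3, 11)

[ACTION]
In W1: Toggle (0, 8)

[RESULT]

                                  
                                  
                                  
                                  
                                  
                                  
                                  
                                  
                                  
                                  
┏━━━━━━━━━━━━━━━━━━━━━━━━━━━━━━━━━
┃ MusicSequencer                  
┠─────────────────────────────────
┃      ▼123456789012345           
┃   Tom█·█·██·██··█····           
┃  Clap·█·█·····█··█·██           


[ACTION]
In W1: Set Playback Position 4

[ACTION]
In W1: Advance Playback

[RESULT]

                                  
                                  
                                  
                                  
                                  
                                  
                                  
                                  
                                  
                                  
┏━━━━━━━━━━━━━━━━━━━━━━━━━━━━━━━━━
┃ MusicSequencer                  
┠─────────────────────────────────
┃      01234▼6789012345           
┃   Tom█·█·██·██··█····           
┃  Clap·█·█·····█··█·██           


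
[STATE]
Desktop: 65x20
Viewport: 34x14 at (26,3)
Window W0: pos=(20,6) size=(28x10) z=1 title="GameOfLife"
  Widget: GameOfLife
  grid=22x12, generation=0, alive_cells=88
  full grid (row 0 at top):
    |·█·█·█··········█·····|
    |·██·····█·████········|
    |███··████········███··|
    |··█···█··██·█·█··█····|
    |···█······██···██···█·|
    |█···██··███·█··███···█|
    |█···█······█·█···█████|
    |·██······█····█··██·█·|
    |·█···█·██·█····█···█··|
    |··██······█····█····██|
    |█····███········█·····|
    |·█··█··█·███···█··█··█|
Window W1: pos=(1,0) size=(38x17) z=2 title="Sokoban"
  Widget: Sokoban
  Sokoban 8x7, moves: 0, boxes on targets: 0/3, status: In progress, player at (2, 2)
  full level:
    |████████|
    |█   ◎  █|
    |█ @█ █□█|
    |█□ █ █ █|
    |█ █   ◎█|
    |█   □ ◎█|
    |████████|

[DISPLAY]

            ┃                     
            ┃                     
            ┃                     
            ┃━━━━━━━━┓            
            ┃        ┃            
            ┃────────┨            
            ┃        ┃            
            ┃····    ┃            
            ┃··█·    ┃            
            ┃···█    ┃            
            ┃████    ┃            
            ┃█·█·    ┃            
            ┃━━━━━━━━┛            
━━━━━━━━━━━━┛                     


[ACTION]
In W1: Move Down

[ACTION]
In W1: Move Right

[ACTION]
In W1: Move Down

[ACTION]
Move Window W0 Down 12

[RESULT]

            ┃                     
            ┃                     
            ┃                     
            ┃                     
            ┃                     
            ┃                     
            ┃                     
            ┃━━━━━━━━┓            
            ┃        ┃            
            ┃────────┨            
            ┃        ┃            
            ┃····    ┃            
            ┃··█·    ┃            
━━━━━━━━━━━━┛···█    ┃            


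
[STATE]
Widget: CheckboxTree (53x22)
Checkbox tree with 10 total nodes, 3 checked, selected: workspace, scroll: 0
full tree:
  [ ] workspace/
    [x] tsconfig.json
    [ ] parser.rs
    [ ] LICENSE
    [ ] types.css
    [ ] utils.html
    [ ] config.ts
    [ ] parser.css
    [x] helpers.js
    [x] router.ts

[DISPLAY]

>[-] workspace/                                      
   [x] tsconfig.json                                 
   [ ] parser.rs                                     
   [ ] LICENSE                                       
   [ ] types.css                                     
   [ ] utils.html                                    
   [ ] config.ts                                     
   [ ] parser.css                                    
   [x] helpers.js                                    
   [x] router.ts                                     
                                                     
                                                     
                                                     
                                                     
                                                     
                                                     
                                                     
                                                     
                                                     
                                                     
                                                     
                                                     


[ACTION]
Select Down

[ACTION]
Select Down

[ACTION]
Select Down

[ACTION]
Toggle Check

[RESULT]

 [-] workspace/                                      
   [x] tsconfig.json                                 
   [ ] parser.rs                                     
>  [x] LICENSE                                       
   [ ] types.css                                     
   [ ] utils.html                                    
   [ ] config.ts                                     
   [ ] parser.css                                    
   [x] helpers.js                                    
   [x] router.ts                                     
                                                     
                                                     
                                                     
                                                     
                                                     
                                                     
                                                     
                                                     
                                                     
                                                     
                                                     
                                                     


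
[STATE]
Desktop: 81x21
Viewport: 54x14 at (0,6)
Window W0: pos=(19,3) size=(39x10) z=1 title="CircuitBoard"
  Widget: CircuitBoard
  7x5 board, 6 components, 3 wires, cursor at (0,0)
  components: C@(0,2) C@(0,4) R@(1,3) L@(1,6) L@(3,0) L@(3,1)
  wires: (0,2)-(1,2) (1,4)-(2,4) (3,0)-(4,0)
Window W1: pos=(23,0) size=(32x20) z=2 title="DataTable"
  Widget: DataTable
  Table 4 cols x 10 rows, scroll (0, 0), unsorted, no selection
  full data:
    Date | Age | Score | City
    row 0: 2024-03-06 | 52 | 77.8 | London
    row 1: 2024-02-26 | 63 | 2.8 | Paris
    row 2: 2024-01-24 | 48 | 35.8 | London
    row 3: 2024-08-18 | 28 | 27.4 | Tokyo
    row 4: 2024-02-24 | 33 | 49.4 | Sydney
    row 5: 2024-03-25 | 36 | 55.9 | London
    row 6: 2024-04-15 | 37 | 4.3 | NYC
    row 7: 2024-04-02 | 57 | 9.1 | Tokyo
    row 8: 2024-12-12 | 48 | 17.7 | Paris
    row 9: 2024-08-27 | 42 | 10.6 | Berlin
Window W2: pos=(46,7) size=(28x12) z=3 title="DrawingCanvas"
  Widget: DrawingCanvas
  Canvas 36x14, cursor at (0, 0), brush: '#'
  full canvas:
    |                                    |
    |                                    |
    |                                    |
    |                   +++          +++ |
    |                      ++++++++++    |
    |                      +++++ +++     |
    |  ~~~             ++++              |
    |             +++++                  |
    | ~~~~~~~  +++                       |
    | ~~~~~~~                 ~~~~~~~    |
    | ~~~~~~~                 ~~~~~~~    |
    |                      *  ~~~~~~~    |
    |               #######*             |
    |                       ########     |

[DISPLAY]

                   ┃   ┃2024-02-26│63 │2.8  │Paris    
                   ┃0  ┃2024-01-24│48 │35.8 │L┏━━━━━━━
                   ┃   ┃2024-08-18│28 │27.4 │T┃ Drawin
                   ┃1  ┃2024-02-24│33 │49.4 │S┠───────
                   ┃   ┃2024-03-25│36 │55.9 │L┃+      
                   ┃2  ┃2024-04-15│37 │4.3  │N┃       
                   ┗━━━┃2024-04-02│57 │9.1  │T┃       
                       ┃2024-12-12│48 │17.7 │P┃       
                       ┃2024-08-27│42 │10.6 │B┃       
                       ┃                      ┃       
                       ┃                      ┃  ~~~  
                       ┃                      ┃       
                       ┃                      ┗━━━━━━━
                       ┗━━━━━━━━━━━━━━━━━━━━━━━━━━━━━━


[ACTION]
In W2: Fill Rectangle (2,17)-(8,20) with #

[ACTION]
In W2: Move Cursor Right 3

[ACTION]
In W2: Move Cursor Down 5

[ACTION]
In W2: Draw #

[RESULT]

                   ┃   ┃2024-02-26│63 │2.8  │Paris    
                   ┃0  ┃2024-01-24│48 │35.8 │L┏━━━━━━━
                   ┃   ┃2024-08-18│28 │27.4 │T┃ Drawin
                   ┃1  ┃2024-02-24│33 │49.4 │S┠───────
                   ┃   ┃2024-03-25│36 │55.9 │L┃       
                   ┃2  ┃2024-04-15│37 │4.3  │N┃       
                   ┗━━━┃2024-04-02│57 │9.1  │T┃       
                       ┃2024-12-12│48 │17.7 │P┃       
                       ┃2024-08-27│42 │10.6 │B┃       
                       ┃                      ┃   #   
                       ┃                      ┃  ~~~  
                       ┃                      ┃       
                       ┃                      ┗━━━━━━━
                       ┗━━━━━━━━━━━━━━━━━━━━━━━━━━━━━━


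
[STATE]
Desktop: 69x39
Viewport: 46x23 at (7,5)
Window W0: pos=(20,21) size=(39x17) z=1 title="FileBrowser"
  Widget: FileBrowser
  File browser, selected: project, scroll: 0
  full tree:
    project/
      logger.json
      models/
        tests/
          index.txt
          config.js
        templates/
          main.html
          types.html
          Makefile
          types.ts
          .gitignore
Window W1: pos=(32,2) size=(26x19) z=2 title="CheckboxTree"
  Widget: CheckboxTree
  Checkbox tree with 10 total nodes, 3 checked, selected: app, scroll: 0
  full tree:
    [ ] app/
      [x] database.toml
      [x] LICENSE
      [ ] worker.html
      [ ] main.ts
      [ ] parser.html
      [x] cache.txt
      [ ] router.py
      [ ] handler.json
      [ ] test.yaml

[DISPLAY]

                         ┃>[-] app/           
                         ┃   [x] database.toml
                         ┃   [x] LICENSE      
                         ┃   [ ] worker.html  
                         ┃   [ ] main.ts      
                         ┃   [ ] parser.html  
                         ┃   [x] cache.txt    
                         ┃   [ ] router.py    
                         ┃   [ ] handler.json 
                         ┃   [ ] test.yaml    
                         ┃                    
                         ┃                    
                         ┃                    
                         ┃                    
                         ┃                    
                         ┗━━━━━━━━━━━━━━━━━━━━
             ┏━━━━━━━━━━━━━━━━━━━━━━━━━━━━━━━━
             ┃ FileBrowser                    
             ┠────────────────────────────────
             ┃> [-] project/                  
             ┃    logger.json                 
             ┃    [+] models/                 
             ┃                                


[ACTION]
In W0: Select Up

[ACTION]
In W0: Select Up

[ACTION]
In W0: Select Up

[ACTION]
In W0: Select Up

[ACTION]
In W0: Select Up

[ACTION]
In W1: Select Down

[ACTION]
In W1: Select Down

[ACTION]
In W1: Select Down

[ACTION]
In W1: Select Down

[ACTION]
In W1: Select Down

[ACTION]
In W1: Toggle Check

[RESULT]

                         ┃ [-] app/           
                         ┃   [x] database.toml
                         ┃   [x] LICENSE      
                         ┃   [ ] worker.html  
                         ┃   [ ] main.ts      
                         ┃>  [x] parser.html  
                         ┃   [x] cache.txt    
                         ┃   [ ] router.py    
                         ┃   [ ] handler.json 
                         ┃   [ ] test.yaml    
                         ┃                    
                         ┃                    
                         ┃                    
                         ┃                    
                         ┃                    
                         ┗━━━━━━━━━━━━━━━━━━━━
             ┏━━━━━━━━━━━━━━━━━━━━━━━━━━━━━━━━
             ┃ FileBrowser                    
             ┠────────────────────────────────
             ┃> [-] project/                  
             ┃    logger.json                 
             ┃    [+] models/                 
             ┃                                


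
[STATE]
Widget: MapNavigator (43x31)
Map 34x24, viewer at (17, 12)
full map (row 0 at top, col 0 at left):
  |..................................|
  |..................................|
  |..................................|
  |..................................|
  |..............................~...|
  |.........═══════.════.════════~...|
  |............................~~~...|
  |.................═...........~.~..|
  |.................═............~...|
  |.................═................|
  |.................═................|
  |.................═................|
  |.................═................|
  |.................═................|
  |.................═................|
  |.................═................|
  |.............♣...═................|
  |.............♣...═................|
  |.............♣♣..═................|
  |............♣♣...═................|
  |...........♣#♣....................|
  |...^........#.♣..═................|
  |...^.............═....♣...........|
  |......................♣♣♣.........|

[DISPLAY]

                                           
                                           
                                           
    ..................................     
    ..................................     
    ..................................     
    ..................................     
    ..............................~...     
    .........═══════.════.════════~...     
    ............................~~~...     
    .................═...........~.~..     
    .................═............~...     
    .................═................     
    .................═................     
    .................═................     
    .................@................     
    .................═................     
    .................═................     
    .................═................     
    .............♣...═................     
    .............♣...═................     
    .............♣♣..═................     
    ............♣♣...═................     
    ...........♣#♣....................     
    ...^........#.♣..═................     
    ...^.............═....♣...........     
    ......................♣♣♣.........     
                                           
                                           
                                           
                                           


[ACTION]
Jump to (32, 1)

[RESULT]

                                           
                                           
                                           
                                           
                                           
                                           
                                           
                                           
                                           
                                           
                                           
                                           
                                           
                                           
.......................                    
.....................@.                    
.......................                    
.......................                    
...................~...                    
═════.════.════════~...                    
.................~~~...                    
......═...........~.~..                    
......═............~...                    
......═................                    
......═................                    
......═................                    
......═................                    
......═................                    
......═................                    
......═................                    
..♣...═................                    


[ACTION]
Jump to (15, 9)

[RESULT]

                                           
                                           
                                           
                                           
                                           
                                           
      ..................................   
      ..................................   
      ..................................   
      ..................................   
      ..............................~...   
      .........═══════.════.════════~...   
      ............................~~~...   
      .................═...........~.~..   
      .................═............~...   
      ...............@.═................   
      .................═................   
      .................═................   
      .................═................   
      .................═................   
      .................═................   
      .................═................   
      .............♣...═................   
      .............♣...═................   
      .............♣♣..═................   
      ............♣♣...═................   
      ...........♣#♣....................   
      ...^........#.♣..═................   
      ...^.............═....♣...........   
      ......................♣♣♣.........   
                                           


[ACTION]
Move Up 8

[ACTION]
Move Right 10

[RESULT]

                                           
                                           
                                           
                                           
                                           
                                           
                                           
                                           
                                           
                                           
                                           
                                           
                                           
                                           
..............................             
.....................@........             
..............................             
..............................             
..........................~...             
.....═══════.════.════════~...             
........................~~~...             
.............═...........~.~..             
.............═............~...             
.............═................             
.............═................             
.............═................             
.............═................             
.............═................             
.............═................             
.............═................             
.........♣...═................             


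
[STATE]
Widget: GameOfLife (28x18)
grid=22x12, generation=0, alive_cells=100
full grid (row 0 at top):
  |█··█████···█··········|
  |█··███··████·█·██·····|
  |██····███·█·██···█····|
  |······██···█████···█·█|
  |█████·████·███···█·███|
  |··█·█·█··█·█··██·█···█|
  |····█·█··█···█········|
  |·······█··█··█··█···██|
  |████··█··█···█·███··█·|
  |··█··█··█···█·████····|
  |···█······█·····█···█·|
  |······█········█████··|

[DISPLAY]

Gen: 0                      
█··█████···█··········      
█··███··████·█·██·····      
██····███·█·██···█····      
······██···█████···█·█      
█████·████·███···█·███      
··█·█·█··█·█··██·█···█      
····█·█··█···█········      
·······█··█··█··█···██      
████··█··█···█·███··█·      
··█··█··█···█·████····      
···█······█·····█···█·      
······█········█████··      
                            
                            
                            
                            
                            


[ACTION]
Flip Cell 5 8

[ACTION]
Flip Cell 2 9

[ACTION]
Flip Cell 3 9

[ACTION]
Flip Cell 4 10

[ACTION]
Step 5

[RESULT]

Gen: 5                      
··██·█··█·············      
█··████·█···█·█·······      
··█·████·····█··██····      
··█··········██████···      
····██·······███···██·      
█··███······██········      
·█·█·······█·█··██·██·      
·█········██·█···█··█·      
·············█████····      
··········████·███····      
············████····█·      
··············█·····█·      
                            
                            
                            
                            
                            


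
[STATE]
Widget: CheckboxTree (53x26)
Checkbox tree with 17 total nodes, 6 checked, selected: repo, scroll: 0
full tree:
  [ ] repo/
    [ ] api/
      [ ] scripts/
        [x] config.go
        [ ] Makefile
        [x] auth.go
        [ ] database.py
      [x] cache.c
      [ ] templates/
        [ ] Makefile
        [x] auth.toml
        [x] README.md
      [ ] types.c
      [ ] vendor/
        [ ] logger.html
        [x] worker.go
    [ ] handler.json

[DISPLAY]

>[-] repo/                                           
   [-] api/                                          
     [-] scripts/                                    
       [x] config.go                                 
       [ ] Makefile                                  
       [x] auth.go                                   
       [ ] database.py                               
     [x] cache.c                                     
     [-] templates/                                  
       [ ] Makefile                                  
       [x] auth.toml                                 
       [x] README.md                                 
     [ ] types.c                                     
     [-] vendor/                                     
       [ ] logger.html                               
       [x] worker.go                                 
   [ ] handler.json                                  
                                                     
                                                     
                                                     
                                                     
                                                     
                                                     
                                                     
                                                     
                                                     


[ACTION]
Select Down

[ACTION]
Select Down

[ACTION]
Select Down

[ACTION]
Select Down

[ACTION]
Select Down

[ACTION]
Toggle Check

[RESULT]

 [-] repo/                                           
   [-] api/                                          
     [-] scripts/                                    
       [x] config.go                                 
       [ ] Makefile                                  
>      [ ] auth.go                                   
       [ ] database.py                               
     [x] cache.c                                     
     [-] templates/                                  
       [ ] Makefile                                  
       [x] auth.toml                                 
       [x] README.md                                 
     [ ] types.c                                     
     [-] vendor/                                     
       [ ] logger.html                               
       [x] worker.go                                 
   [ ] handler.json                                  
                                                     
                                                     
                                                     
                                                     
                                                     
                                                     
                                                     
                                                     
                                                     


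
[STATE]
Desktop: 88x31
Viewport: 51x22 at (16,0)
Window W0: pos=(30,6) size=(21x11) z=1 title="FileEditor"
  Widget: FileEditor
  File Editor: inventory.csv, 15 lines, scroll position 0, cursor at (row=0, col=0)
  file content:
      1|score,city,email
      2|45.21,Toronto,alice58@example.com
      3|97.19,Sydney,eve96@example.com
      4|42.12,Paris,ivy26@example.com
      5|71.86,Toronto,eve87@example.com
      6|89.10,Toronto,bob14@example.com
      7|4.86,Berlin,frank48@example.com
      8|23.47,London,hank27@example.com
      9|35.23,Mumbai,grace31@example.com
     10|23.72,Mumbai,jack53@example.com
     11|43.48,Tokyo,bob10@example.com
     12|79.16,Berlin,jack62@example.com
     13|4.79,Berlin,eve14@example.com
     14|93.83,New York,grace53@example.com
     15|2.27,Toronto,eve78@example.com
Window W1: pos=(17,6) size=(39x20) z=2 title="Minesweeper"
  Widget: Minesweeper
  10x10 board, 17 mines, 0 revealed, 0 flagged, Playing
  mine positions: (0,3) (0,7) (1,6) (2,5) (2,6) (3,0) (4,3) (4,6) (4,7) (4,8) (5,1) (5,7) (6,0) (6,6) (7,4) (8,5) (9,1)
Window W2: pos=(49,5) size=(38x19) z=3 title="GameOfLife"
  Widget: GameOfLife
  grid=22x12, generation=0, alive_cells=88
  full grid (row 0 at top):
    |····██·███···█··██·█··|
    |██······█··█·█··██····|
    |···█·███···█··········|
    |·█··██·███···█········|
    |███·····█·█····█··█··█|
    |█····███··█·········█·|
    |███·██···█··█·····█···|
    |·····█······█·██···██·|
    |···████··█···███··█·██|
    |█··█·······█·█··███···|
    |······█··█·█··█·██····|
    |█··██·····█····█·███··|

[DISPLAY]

                                                   
                                                   
                                                   
                                                   
                                                   
                                 ┏━━━━━━━━━━━━━━━━━
 ┏━━━━━━━━━━━━━━━━━━━━━━━━━━━━━━━┃ GameOfLife      
 ┃ Minesweeper                   ┠─────────────────
 ┠───────────────────────────────┃Gen: 0           
 ┃■■■■■■■■■■                     ┃····██·███···█··█
 ┃■■■■■■■■■■                     ┃██······█··█·█··█
 ┃■■■■■■■■■■                     ┃···█·███···█·····
 ┃■■■■■■■■■■                     ┃·█··██·███···█···
 ┃■■■■■■■■■■                     ┃███·····█·█····█·
 ┃■■■■■■■■■■                     ┃█····███··█······
 ┃■■■■■■■■■■                     ┃███·██···█··█····
 ┃■■■■■■■■■■                     ┃·····█······█·██·
 ┃■■■■■■■■■■                     ┃···████··█···███·
 ┃■■■■■■■■■■                     ┃█··█·······█·█··█
 ┃                               ┃······█··█·█··█·█
 ┃                               ┃█··██·····█····█·
 ┃                               ┃                 


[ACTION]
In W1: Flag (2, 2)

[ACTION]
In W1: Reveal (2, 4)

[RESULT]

                                                   
                                                   
                                                   
                                                   
                                                   
                                 ┏━━━━━━━━━━━━━━━━━
 ┏━━━━━━━━━━━━━━━━━━━━━━━━━━━━━━━┃ GameOfLife      
 ┃ Minesweeper                   ┠─────────────────
 ┠───────────────────────────────┃Gen: 0           
 ┃■■■■■■■■■■                     ┃····██·███···█··█
 ┃■■■■■■■■■■                     ┃██······█··█·█··█
 ┃■■⚑■1■■■■■                     ┃···█·███···█·····
 ┃■■■■■■■■■■                     ┃·█··██·███···█···
 ┃■■■■■■■■■■                     ┃███·····█·█····█·
 ┃■■■■■■■■■■                     ┃█····███··█······
 ┃■■■■■■■■■■                     ┃███·██···█··█····
 ┃■■■■■■■■■■                     ┃·····█······█·██·
 ┃■■■■■■■■■■                     ┃···████··█···███·
 ┃■■■■■■■■■■                     ┃█··█·······█·█··█
 ┃                               ┃······█··█·█··█·█
 ┃                               ┃█··██·····█····█·
 ┃                               ┃                 


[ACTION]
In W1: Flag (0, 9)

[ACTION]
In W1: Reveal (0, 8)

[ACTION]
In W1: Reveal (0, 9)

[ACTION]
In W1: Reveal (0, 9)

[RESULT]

                                                   
                                                   
                                                   
                                                   
                                                   
                                 ┏━━━━━━━━━━━━━━━━━
 ┏━━━━━━━━━━━━━━━━━━━━━━━━━━━━━━━┃ GameOfLife      
 ┃ Minesweeper                   ┠─────────────────
 ┠───────────────────────────────┃Gen: 0           
 ┃■■■■■■■■1⚑                     ┃····██·███···█··█
 ┃■■■■■■■■■■                     ┃██······█··█·█··█
 ┃■■⚑■1■■■■■                     ┃···█·███···█·····
 ┃■■■■■■■■■■                     ┃·█··██·███···█···
 ┃■■■■■■■■■■                     ┃███·····█·█····█·
 ┃■■■■■■■■■■                     ┃█····███··█······
 ┃■■■■■■■■■■                     ┃███·██···█··█····
 ┃■■■■■■■■■■                     ┃·····█······█·██·
 ┃■■■■■■■■■■                     ┃···████··█···███·
 ┃■■■■■■■■■■                     ┃█··█·······█·█··█
 ┃                               ┃······█··█·█··█·█
 ┃                               ┃█··██·····█····█·
 ┃                               ┃                 
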